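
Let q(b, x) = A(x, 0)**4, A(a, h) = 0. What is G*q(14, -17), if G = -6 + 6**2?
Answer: 0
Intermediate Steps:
q(b, x) = 0 (q(b, x) = 0**4 = 0)
G = 30 (G = -6 + 36 = 30)
G*q(14, -17) = 30*0 = 0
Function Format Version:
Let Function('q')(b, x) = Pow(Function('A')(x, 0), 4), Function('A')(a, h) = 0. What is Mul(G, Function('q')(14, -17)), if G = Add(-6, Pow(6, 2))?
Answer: 0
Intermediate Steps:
Function('q')(b, x) = 0 (Function('q')(b, x) = Pow(0, 4) = 0)
G = 30 (G = Add(-6, 36) = 30)
Mul(G, Function('q')(14, -17)) = Mul(30, 0) = 0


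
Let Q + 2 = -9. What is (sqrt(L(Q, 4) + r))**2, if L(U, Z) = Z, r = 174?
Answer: 178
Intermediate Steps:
Q = -11 (Q = -2 - 9 = -11)
(sqrt(L(Q, 4) + r))**2 = (sqrt(4 + 174))**2 = (sqrt(178))**2 = 178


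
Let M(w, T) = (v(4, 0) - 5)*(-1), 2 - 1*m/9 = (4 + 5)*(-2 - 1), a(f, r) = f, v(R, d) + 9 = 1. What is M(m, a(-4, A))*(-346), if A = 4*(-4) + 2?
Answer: -4498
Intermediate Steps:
A = -14 (A = -16 + 2 = -14)
v(R, d) = -8 (v(R, d) = -9 + 1 = -8)
m = 261 (m = 18 - 9*(4 + 5)*(-2 - 1) = 18 - 81*(-3) = 18 - 9*(-27) = 18 + 243 = 261)
M(w, T) = 13 (M(w, T) = (-8 - 5)*(-1) = -13*(-1) = 13)
M(m, a(-4, A))*(-346) = 13*(-346) = -4498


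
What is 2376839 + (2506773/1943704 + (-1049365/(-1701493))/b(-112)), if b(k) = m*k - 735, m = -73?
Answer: 8355906279286756728591/3515552271326536 ≈ 2.3768e+6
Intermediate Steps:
b(k) = -735 - 73*k (b(k) = -73*k - 735 = -735 - 73*k)
2376839 + (2506773/1943704 + (-1049365/(-1701493))/b(-112)) = 2376839 + (2506773/1943704 + (-1049365/(-1701493))/(-735 - 73*(-112))) = 2376839 + (2506773*(1/1943704) + (-1049365*(-1/1701493))/(-735 + 8176)) = 2376839 + (2506773/1943704 + (1049365/1701493)/7441) = 2376839 + (2506773/1943704 + (1049365/1701493)*(1/7441)) = 2376839 + (2506773/1943704 + 1049365/12660809413) = 2376839 + 4534259264228887/3515552271326536 = 8355906279286756728591/3515552271326536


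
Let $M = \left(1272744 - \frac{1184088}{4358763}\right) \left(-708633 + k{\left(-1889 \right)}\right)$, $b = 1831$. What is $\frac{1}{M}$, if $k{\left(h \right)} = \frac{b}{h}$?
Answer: $- \frac{2744567769}{2475351579888974971904} \approx -1.1088 \cdot 10^{-12}$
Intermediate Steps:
$k{\left(h \right)} = \frac{1831}{h}$
$M = - \frac{2475351579888974971904}{2744567769}$ ($M = \left(1272744 - \frac{1184088}{4358763}\right) \left(-708633 + \frac{1831}{-1889}\right) = \left(1272744 - \frac{394696}{1452921}\right) \left(-708633 + 1831 \left(- \frac{1}{1889}\right)\right) = \left(1272744 - \frac{394696}{1452921}\right) \left(-708633 - \frac{1831}{1889}\right) = \frac{1849196090528}{1452921} \left(- \frac{1338609568}{1889}\right) = - \frac{2475351579888974971904}{2744567769} \approx -9.0191 \cdot 10^{11}$)
$\frac{1}{M} = \frac{1}{- \frac{2475351579888974971904}{2744567769}} = - \frac{2744567769}{2475351579888974971904}$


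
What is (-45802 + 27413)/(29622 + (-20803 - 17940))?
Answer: 2627/1303 ≈ 2.0161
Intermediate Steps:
(-45802 + 27413)/(29622 + (-20803 - 17940)) = -18389/(29622 - 38743) = -18389/(-9121) = -18389*(-1/9121) = 2627/1303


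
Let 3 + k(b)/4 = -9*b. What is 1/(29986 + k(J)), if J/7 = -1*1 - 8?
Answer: 1/32242 ≈ 3.1015e-5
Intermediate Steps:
J = -63 (J = 7*(-1*1 - 8) = 7*(-1 - 8) = 7*(-9) = -63)
k(b) = -12 - 36*b (k(b) = -12 + 4*(-9*b) = -12 - 36*b)
1/(29986 + k(J)) = 1/(29986 + (-12 - 36*(-63))) = 1/(29986 + (-12 + 2268)) = 1/(29986 + 2256) = 1/32242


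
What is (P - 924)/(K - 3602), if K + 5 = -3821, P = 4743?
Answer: -1273/2476 ≈ -0.51414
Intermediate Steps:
K = -3826 (K = -5 - 3821 = -3826)
(P - 924)/(K - 3602) = (4743 - 924)/(-3826 - 3602) = 3819/(-7428) = 3819*(-1/7428) = -1273/2476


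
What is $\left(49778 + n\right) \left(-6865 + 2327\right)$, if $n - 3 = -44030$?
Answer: $-26098038$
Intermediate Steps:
$n = -44027$ ($n = 3 - 44030 = -44027$)
$\left(49778 + n\right) \left(-6865 + 2327\right) = \left(49778 - 44027\right) \left(-6865 + 2327\right) = 5751 \left(-4538\right) = -26098038$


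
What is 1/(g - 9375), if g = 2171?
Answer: -1/7204 ≈ -0.00013881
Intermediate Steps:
1/(g - 9375) = 1/(2171 - 9375) = 1/(-7204) = -1/7204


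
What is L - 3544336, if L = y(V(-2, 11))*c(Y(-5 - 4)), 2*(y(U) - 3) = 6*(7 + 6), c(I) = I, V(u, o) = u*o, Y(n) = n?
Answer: -3544714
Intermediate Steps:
V(u, o) = o*u
y(U) = 42 (y(U) = 3 + (6*(7 + 6))/2 = 3 + (6*13)/2 = 3 + (1/2)*78 = 3 + 39 = 42)
L = -378 (L = 42*(-5 - 4) = 42*(-9) = -378)
L - 3544336 = -378 - 3544336 = -3544714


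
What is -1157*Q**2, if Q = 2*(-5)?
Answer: -115700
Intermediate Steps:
Q = -10
-1157*Q**2 = -1157*(-10)**2 = -1157*100 = -115700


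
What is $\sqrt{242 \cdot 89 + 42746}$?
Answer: $2 \sqrt{16071} \approx 253.54$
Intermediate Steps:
$\sqrt{242 \cdot 89 + 42746} = \sqrt{21538 + 42746} = \sqrt{64284} = 2 \sqrt{16071}$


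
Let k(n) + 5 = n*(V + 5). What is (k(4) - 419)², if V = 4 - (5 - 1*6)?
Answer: 147456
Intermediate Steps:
V = 5 (V = 4 - (5 - 6) = 4 - 1*(-1) = 4 + 1 = 5)
k(n) = -5 + 10*n (k(n) = -5 + n*(5 + 5) = -5 + n*10 = -5 + 10*n)
(k(4) - 419)² = ((-5 + 10*4) - 419)² = ((-5 + 40) - 419)² = (35 - 419)² = (-384)² = 147456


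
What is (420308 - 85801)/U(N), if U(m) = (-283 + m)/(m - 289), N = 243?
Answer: 7693661/20 ≈ 3.8468e+5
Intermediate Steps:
U(m) = (-283 + m)/(-289 + m)
(420308 - 85801)/U(N) = (420308 - 85801)/(((-283 + 243)/(-289 + 243))) = 334507/((-40/(-46))) = 334507/((-1/46*(-40))) = 334507/(20/23) = 334507*(23/20) = 7693661/20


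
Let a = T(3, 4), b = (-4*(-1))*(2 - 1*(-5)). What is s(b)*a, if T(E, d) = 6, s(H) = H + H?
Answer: 336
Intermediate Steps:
b = 28 (b = 4*(2 + 5) = 4*7 = 28)
s(H) = 2*H
a = 6
s(b)*a = (2*28)*6 = 56*6 = 336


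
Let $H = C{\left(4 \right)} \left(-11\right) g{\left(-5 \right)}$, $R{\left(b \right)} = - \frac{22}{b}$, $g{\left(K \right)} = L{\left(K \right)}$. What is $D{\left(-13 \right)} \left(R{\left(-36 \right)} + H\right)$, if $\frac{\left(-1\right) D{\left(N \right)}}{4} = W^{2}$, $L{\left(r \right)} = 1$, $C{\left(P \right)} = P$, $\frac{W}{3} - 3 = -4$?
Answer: $1562$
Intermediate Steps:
$W = -3$ ($W = 9 + 3 \left(-4\right) = 9 - 12 = -3$)
$D{\left(N \right)} = -36$ ($D{\left(N \right)} = - 4 \left(-3\right)^{2} = \left(-4\right) 9 = -36$)
$g{\left(K \right)} = 1$
$H = -44$ ($H = 4 \left(-11\right) 1 = \left(-44\right) 1 = -44$)
$D{\left(-13 \right)} \left(R{\left(-36 \right)} + H\right) = - 36 \left(- \frac{22}{-36} - 44\right) = - 36 \left(\left(-22\right) \left(- \frac{1}{36}\right) - 44\right) = - 36 \left(\frac{11}{18} - 44\right) = \left(-36\right) \left(- \frac{781}{18}\right) = 1562$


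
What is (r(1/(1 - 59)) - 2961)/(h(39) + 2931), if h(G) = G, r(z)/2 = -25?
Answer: -3011/2970 ≈ -1.0138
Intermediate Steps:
r(z) = -50 (r(z) = 2*(-25) = -50)
(r(1/(1 - 59)) - 2961)/(h(39) + 2931) = (-50 - 2961)/(39 + 2931) = -3011/2970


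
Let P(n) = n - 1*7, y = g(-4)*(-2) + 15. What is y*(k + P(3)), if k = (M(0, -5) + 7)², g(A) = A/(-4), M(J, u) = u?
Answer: 0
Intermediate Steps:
g(A) = -A/4 (g(A) = A*(-¼) = -A/4)
y = 13 (y = -¼*(-4)*(-2) + 15 = 1*(-2) + 15 = -2 + 15 = 13)
P(n) = -7 + n (P(n) = n - 7 = -7 + n)
k = 4 (k = (-5 + 7)² = 2² = 4)
y*(k + P(3)) = 13*(4 + (-7 + 3)) = 13*(4 - 4) = 13*0 = 0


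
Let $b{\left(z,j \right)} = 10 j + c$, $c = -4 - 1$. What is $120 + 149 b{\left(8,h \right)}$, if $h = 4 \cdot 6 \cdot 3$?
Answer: $106655$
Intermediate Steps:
$h = 72$ ($h = 24 \cdot 3 = 72$)
$c = -5$
$b{\left(z,j \right)} = -5 + 10 j$ ($b{\left(z,j \right)} = 10 j - 5 = -5 + 10 j$)
$120 + 149 b{\left(8,h \right)} = 120 + 149 \left(-5 + 10 \cdot 72\right) = 120 + 149 \left(-5 + 720\right) = 120 + 149 \cdot 715 = 120 + 106535 = 106655$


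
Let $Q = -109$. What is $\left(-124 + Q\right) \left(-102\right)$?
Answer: $23766$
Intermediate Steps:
$\left(-124 + Q\right) \left(-102\right) = \left(-124 - 109\right) \left(-102\right) = \left(-233\right) \left(-102\right) = 23766$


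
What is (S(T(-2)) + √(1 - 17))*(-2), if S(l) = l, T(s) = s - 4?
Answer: 12 - 8*I ≈ 12.0 - 8.0*I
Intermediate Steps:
T(s) = -4 + s
(S(T(-2)) + √(1 - 17))*(-2) = ((-4 - 2) + √(1 - 17))*(-2) = (-6 + √(-16))*(-2) = (-6 + 4*I)*(-2) = 12 - 8*I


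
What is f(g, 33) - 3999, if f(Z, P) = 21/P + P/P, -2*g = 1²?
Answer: -43971/11 ≈ -3997.4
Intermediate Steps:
g = -½ (g = -½*1² = -½*1 = -½ ≈ -0.50000)
f(Z, P) = 1 + 21/P (f(Z, P) = 21/P + 1 = 1 + 21/P)
f(g, 33) - 3999 = (21 + 33)/33 - 3999 = (1/33)*54 - 3999 = 18/11 - 3999 = -43971/11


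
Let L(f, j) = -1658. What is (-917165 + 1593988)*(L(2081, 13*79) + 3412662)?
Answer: 2308645960292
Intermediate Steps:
(-917165 + 1593988)*(L(2081, 13*79) + 3412662) = (-917165 + 1593988)*(-1658 + 3412662) = 676823*3411004 = 2308645960292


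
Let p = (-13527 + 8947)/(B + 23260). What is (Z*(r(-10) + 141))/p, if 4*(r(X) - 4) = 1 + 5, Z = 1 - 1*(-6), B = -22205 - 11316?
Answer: 21045311/9160 ≈ 2297.5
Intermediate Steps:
B = -33521
p = 4580/10261 (p = (-13527 + 8947)/(-33521 + 23260) = -4580/(-10261) = -4580*(-1/10261) = 4580/10261 ≈ 0.44635)
Z = 7 (Z = 1 + 6 = 7)
r(X) = 11/2 (r(X) = 4 + (1 + 5)/4 = 4 + (¼)*6 = 4 + 3/2 = 11/2)
(Z*(r(-10) + 141))/p = (7*(11/2 + 141))/(4580/10261) = (7*(293/2))*(10261/4580) = (2051/2)*(10261/4580) = 21045311/9160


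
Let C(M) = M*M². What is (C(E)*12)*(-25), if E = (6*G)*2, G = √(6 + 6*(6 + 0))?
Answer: -21772800*√42 ≈ -1.4110e+8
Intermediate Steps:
G = √42 (G = √(6 + 6*6) = √(6 + 36) = √42 ≈ 6.4807)
E = 12*√42 (E = (6*√42)*2 = 12*√42 ≈ 77.769)
C(M) = M³
(C(E)*12)*(-25) = ((12*√42)³*12)*(-25) = ((72576*√42)*12)*(-25) = (870912*√42)*(-25) = -21772800*√42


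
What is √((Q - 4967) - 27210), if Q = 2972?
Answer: 3*I*√3245 ≈ 170.89*I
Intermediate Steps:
√((Q - 4967) - 27210) = √((2972 - 4967) - 27210) = √(-1995 - 27210) = √(-29205) = 3*I*√3245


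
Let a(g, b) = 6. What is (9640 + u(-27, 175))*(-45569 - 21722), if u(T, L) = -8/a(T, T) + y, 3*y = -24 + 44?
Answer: -1947132376/3 ≈ -6.4904e+8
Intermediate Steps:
y = 20/3 (y = (-24 + 44)/3 = (⅓)*20 = 20/3 ≈ 6.6667)
u(T, L) = 16/3 (u(T, L) = -8/6 + 20/3 = -8*⅙ + 20/3 = -4/3 + 20/3 = 16/3)
(9640 + u(-27, 175))*(-45569 - 21722) = (9640 + 16/3)*(-45569 - 21722) = (28936/3)*(-67291) = -1947132376/3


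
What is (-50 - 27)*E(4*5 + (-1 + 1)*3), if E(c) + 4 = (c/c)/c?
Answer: 6083/20 ≈ 304.15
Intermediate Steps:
E(c) = -4 + 1/c (E(c) = -4 + (c/c)/c = -4 + 1/c)
(-50 - 27)*E(4*5 + (-1 + 1)*3) = (-50 - 27)*(-4 + 1/(4*5 + (-1 + 1)*3)) = -77*(-4 + 1/(20 + 0*3)) = -77*(-4 + 1/(20 + 0)) = -77*(-4 + 1/20) = -77*(-79/20) = 6083/20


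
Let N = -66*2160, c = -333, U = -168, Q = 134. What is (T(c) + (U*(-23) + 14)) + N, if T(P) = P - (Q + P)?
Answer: -138816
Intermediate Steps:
N = -142560
T(P) = -134 (T(P) = P - (134 + P) = P + (-134 - P) = -134)
(T(c) + (U*(-23) + 14)) + N = (-134 + (-168*(-23) + 14)) - 142560 = (-134 + (3864 + 14)) - 142560 = (-134 + 3878) - 142560 = 3744 - 142560 = -138816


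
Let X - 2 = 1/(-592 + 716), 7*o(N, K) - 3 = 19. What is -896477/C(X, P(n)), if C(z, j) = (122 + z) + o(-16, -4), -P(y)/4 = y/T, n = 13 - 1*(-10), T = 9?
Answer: -778142036/110367 ≈ -7050.5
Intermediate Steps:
o(N, K) = 22/7 (o(N, K) = 3/7 + (1/7)*19 = 3/7 + 19/7 = 22/7)
n = 23 (n = 13 + 10 = 23)
P(y) = -4*y/9
X = 249/124 (X = 2 + 1/(-592 + 716) = 2 + 1/124 = 249/124 ≈ 2.0081)
C(z, j) = 876/7 + z (C(z, j) = (122 + z) + 22/7 = 876/7 + z)
-896477/C(X, P(n)) = -896477/(876/7 + 249/124) = -896477/110367/868 = -896477*868/110367 = -778142036/110367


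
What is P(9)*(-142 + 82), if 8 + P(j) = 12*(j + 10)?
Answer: -13200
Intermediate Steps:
P(j) = 112 + 12*j (P(j) = -8 + 12*(j + 10) = -8 + 12*(10 + j) = -8 + (120 + 12*j) = 112 + 12*j)
P(9)*(-142 + 82) = (112 + 12*9)*(-142 + 82) = (112 + 108)*(-60) = 220*(-60) = -13200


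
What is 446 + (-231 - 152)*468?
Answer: -178798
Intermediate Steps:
446 + (-231 - 152)*468 = 446 - 383*468 = 446 - 179244 = -178798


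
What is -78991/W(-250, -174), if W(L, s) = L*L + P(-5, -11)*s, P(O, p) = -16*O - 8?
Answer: -78991/49972 ≈ -1.5807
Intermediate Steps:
P(O, p) = -8 - 16*O
W(L, s) = L² + 72*s (W(L, s) = L*L + (-8 - 16*(-5))*s = L² + (-8 + 80)*s = L² + 72*s)
-78991/W(-250, -174) = -78991/((-250)² + 72*(-174)) = -78991/(62500 - 12528) = -78991/49972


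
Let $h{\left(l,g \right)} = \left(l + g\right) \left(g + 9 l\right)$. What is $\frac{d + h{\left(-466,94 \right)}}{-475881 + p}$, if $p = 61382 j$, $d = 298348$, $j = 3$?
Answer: $- \frac{1823548}{291735} \approx -6.2507$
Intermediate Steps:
$h{\left(l,g \right)} = \left(g + l\right) \left(g + 9 l\right)$
$p = 184146$ ($p = 61382 \cdot 3 = 184146$)
$\frac{d + h{\left(-466,94 \right)}}{-475881 + p} = \frac{298348 + \left(94^{2} + 9 \left(-466\right)^{2} + 10 \cdot 94 \left(-466\right)\right)}{-475881 + 184146} = \frac{298348 + \left(8836 + 9 \cdot 217156 - 438040\right)}{-291735} = \left(298348 + \left(8836 + 1954404 - 438040\right)\right) \left(- \frac{1}{291735}\right) = \left(298348 + 1525200\right) \left(- \frac{1}{291735}\right) = 1823548 \left(- \frac{1}{291735}\right) = - \frac{1823548}{291735}$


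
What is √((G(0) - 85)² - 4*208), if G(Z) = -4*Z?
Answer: √6393 ≈ 79.956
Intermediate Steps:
√((G(0) - 85)² - 4*208) = √((-4*0 - 85)² - 4*208) = √((0 - 85)² - 832) = √((-85)² - 832) = √(7225 - 832) = √6393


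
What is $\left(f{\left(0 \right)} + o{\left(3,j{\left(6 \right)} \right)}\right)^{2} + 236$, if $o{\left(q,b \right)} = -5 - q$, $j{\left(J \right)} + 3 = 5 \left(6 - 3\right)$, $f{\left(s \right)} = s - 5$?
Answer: $405$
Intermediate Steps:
$f{\left(s \right)} = -5 + s$ ($f{\left(s \right)} = s - 5 = -5 + s$)
$j{\left(J \right)} = 12$ ($j{\left(J \right)} = -3 + 5 \left(6 - 3\right) = -3 + 5 \cdot 3 = -3 + 15 = 12$)
$\left(f{\left(0 \right)} + o{\left(3,j{\left(6 \right)} \right)}\right)^{2} + 236 = \left(\left(-5 + 0\right) - 8\right)^{2} + 236 = \left(-5 - 8\right)^{2} + 236 = \left(-13\right)^{2} + 236 = 169 + 236 = 405$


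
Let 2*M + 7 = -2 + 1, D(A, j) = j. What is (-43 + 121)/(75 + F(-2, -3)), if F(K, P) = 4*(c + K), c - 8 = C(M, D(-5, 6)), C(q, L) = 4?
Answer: 78/115 ≈ 0.67826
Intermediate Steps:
M = -4 (M = -7/2 + (-2 + 1)/2 = -7/2 + (½)*(-1) = -7/2 - ½ = -4)
c = 12 (c = 8 + 4 = 12)
F(K, P) = 48 + 4*K (F(K, P) = 4*(12 + K) = 48 + 4*K)
(-43 + 121)/(75 + F(-2, -3)) = (-43 + 121)/(75 + (48 + 4*(-2))) = 78/(75 + (48 - 8)) = 78/(75 + 40) = 78/115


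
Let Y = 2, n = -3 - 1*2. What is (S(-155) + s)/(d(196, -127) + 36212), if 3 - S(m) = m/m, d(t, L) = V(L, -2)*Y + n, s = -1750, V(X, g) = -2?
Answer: -1748/36203 ≈ -0.048283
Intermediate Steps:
n = -5 (n = -3 - 2 = -5)
d(t, L) = -9 (d(t, L) = -2*2 - 5 = -4 - 5 = -9)
S(m) = 2 (S(m) = 3 - m/m = 3 - 1*1 = 3 - 1 = 2)
(S(-155) + s)/(d(196, -127) + 36212) = (2 - 1750)/(-9 + 36212) = -1748/36203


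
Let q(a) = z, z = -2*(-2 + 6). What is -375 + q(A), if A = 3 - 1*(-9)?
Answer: -383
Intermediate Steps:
A = 12 (A = 3 + 9 = 12)
z = -8 (z = -2*4 = -8)
q(a) = -8
-375 + q(A) = -375 - 8 = -383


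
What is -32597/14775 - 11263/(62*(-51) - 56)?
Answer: 38231/29550 ≈ 1.2938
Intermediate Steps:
-32597/14775 - 11263/(62*(-51) - 56) = -32597*1/14775 - 11263/(-3162 - 56) = -32597/14775 - 11263/(-3218) = -32597/14775 - 11263*(-1/3218) = -32597/14775 + 7/2 = 38231/29550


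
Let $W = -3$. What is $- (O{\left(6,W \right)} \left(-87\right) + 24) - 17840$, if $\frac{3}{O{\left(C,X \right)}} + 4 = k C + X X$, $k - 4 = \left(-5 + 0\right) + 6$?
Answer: $- \frac{624979}{35} \approx -17857.0$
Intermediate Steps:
$k = 5$ ($k = 4 + \left(\left(-5 + 0\right) + 6\right) = 4 + \left(-5 + 6\right) = 4 + 1 = 5$)
$O{\left(C,X \right)} = \frac{3}{-4 + X^{2} + 5 C}$ ($O{\left(C,X \right)} = \frac{3}{-4 + \left(5 C + X X\right)} = \frac{3}{-4 + \left(5 C + X^{2}\right)} = \frac{3}{-4 + \left(X^{2} + 5 C\right)} = \frac{3}{-4 + X^{2} + 5 C}$)
$- (O{\left(6,W \right)} \left(-87\right) + 24) - 17840 = - (\frac{3}{-4 + \left(-3\right)^{2} + 5 \cdot 6} \left(-87\right) + 24) - 17840 = - (\frac{3}{-4 + 9 + 30} \left(-87\right) + 24) - 17840 = - (\frac{3}{35} \left(-87\right) + 24) - 17840 = - (- \frac{261}{35} + 24) - 17840 = \left(-1\right) \frac{579}{35} - 17840 = - \frac{579}{35} - 17840 = - \frac{624979}{35}$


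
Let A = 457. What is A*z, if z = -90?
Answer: -41130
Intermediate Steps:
A*z = 457*(-90) = -41130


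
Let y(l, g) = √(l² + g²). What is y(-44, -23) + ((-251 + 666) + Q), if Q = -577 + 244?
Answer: 82 + √2465 ≈ 131.65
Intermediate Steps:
Q = -333
y(l, g) = √(g² + l²)
y(-44, -23) + ((-251 + 666) + Q) = √((-23)² + (-44)²) + ((-251 + 666) - 333) = √(529 + 1936) + (415 - 333) = √2465 + 82 = 82 + √2465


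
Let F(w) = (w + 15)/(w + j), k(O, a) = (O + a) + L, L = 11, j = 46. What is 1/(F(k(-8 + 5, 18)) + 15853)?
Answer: 72/1141457 ≈ 6.3077e-5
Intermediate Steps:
k(O, a) = 11 + O + a (k(O, a) = (O + a) + 11 = 11 + O + a)
F(w) = (15 + w)/(46 + w) (F(w) = (w + 15)/(w + 46) = (15 + w)/(46 + w))
1/(F(k(-8 + 5, 18)) + 15853) = 1/((15 + (11 + (-8 + 5) + 18))/(46 + (11 + (-8 + 5) + 18)) + 15853) = 1/((15 + (11 - 3 + 18))/(46 + (11 - 3 + 18)) + 15853) = 1/((15 + 26)/(46 + 26) + 15853) = 1/(41/72 + 15853) = 1/(1141457/72) = 72/1141457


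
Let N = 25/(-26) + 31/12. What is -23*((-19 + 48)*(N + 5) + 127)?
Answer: -1144687/156 ≈ -7337.7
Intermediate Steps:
N = 253/156 (N = 25*(-1/26) + 31*(1/12) = -25/26 + 31/12 = 253/156 ≈ 1.6218)
-23*((-19 + 48)*(N + 5) + 127) = -23*((-19 + 48)*(253/156 + 5) + 127) = -23*(29*(1033/156) + 127) = -23*(29957/156 + 127) = -23*49769/156 = -1144687/156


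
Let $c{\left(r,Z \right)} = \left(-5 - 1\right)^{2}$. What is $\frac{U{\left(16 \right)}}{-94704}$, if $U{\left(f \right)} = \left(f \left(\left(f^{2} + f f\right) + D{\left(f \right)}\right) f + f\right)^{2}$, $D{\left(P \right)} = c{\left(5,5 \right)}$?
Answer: $- \frac{410108592}{1973} \approx -2.0786 \cdot 10^{5}$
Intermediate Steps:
$c{\left(r,Z \right)} = 36$ ($c{\left(r,Z \right)} = \left(-6\right)^{2} = 36$)
$D{\left(P \right)} = 36$
$U{\left(f \right)} = \left(f + f^{2} \left(36 + 2 f^{2}\right)\right)^{2}$ ($U{\left(f \right)} = \left(f \left(\left(f^{2} + f f\right) + 36\right) f + f\right)^{2} = \left(f \left(\left(f^{2} + f^{2}\right) + 36\right) f + f\right)^{2} = \left(f \left(2 f^{2} + 36\right) f + f\right)^{2} = \left(f \left(36 + 2 f^{2}\right) f + f\right)^{2} = \left(f^{2} \left(36 + 2 f^{2}\right) + f\right)^{2} = \left(f + f^{2} \left(36 + 2 f^{2}\right)\right)^{2}$)
$\frac{U{\left(16 \right)}}{-94704} = \frac{16^{2} \left(1 + 2 \cdot 16^{3} + 36 \cdot 16\right)^{2}}{-94704} = 256 \left(1 + 2 \cdot 4096 + 576\right)^{2} \left(- \frac{1}{94704}\right) = 256 \left(1 + 8192 + 576\right)^{2} \left(- \frac{1}{94704}\right) = 256 \cdot 8769^{2} \left(- \frac{1}{94704}\right) = 256 \cdot 76895361 \left(- \frac{1}{94704}\right) = 19685212416 \left(- \frac{1}{94704}\right) = - \frac{410108592}{1973}$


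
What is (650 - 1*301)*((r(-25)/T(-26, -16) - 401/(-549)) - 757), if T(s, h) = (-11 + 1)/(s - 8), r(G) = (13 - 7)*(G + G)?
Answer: -340335028/549 ≈ -6.1992e+5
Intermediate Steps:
r(G) = 12*G (r(G) = 6*(2*G) = 12*G)
T(s, h) = -10/(-8 + s)
(650 - 1*301)*((r(-25)/T(-26, -16) - 401/(-549)) - 757) = (650 - 1*301)*(((12*(-25))/((-10/(-8 - 26))) - 401/(-549)) - 757) = (650 - 301)*((-300/((-10/(-34))) - 401*(-1/549)) - 757) = 349*((-300/((-10*(-1/34))) + 401/549) - 757) = 349*((-300/5/17 + 401/549) - 757) = 349*((-300*17/5 + 401/549) - 757) = 349*((-1020 + 401/549) - 757) = 349*(-559579/549 - 757) = 349*(-975172/549) = -340335028/549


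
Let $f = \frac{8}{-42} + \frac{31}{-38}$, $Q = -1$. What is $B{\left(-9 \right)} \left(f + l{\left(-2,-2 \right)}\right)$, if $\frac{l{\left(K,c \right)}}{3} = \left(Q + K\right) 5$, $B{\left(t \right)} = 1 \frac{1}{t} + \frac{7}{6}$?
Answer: $- \frac{36713}{756} \approx -48.562$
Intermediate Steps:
$B{\left(t \right)} = \frac{7}{6} + \frac{1}{t}$ ($B{\left(t \right)} = \frac{1}{t} + 7 \cdot \frac{1}{6} = \frac{1}{t} + \frac{7}{6} = \frac{7}{6} + \frac{1}{t}$)
$l{\left(K,c \right)} = -15 + 15 K$ ($l{\left(K,c \right)} = 3 \left(-1 + K\right) 5 = 3 \left(-5 + 5 K\right) = -15 + 15 K$)
$f = - \frac{803}{798}$ ($f = 8 \left(- \frac{1}{42}\right) + 31 \left(- \frac{1}{38}\right) = - \frac{4}{21} - \frac{31}{38} = - \frac{803}{798} \approx -1.0063$)
$B{\left(-9 \right)} \left(f + l{\left(-2,-2 \right)}\right) = \left(\frac{7}{6} + \frac{1}{-9}\right) \left(- \frac{803}{798} + \left(-15 + 15 \left(-2\right)\right)\right) = \left(\frac{7}{6} - \frac{1}{9}\right) \left(- \frac{803}{798} - 45\right) = \frac{19 \left(- \frac{803}{798} - 45\right)}{18} = \frac{19}{18} \left(- \frac{36713}{798}\right) = - \frac{36713}{756}$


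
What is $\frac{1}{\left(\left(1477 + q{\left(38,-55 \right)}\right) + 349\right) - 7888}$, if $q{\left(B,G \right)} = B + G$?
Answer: $- \frac{1}{6079} \approx -0.0001645$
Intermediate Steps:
$\frac{1}{\left(\left(1477 + q{\left(38,-55 \right)}\right) + 349\right) - 7888} = \frac{1}{\left(\left(1477 + \left(38 - 55\right)\right) + 349\right) - 7888} = \frac{1}{\left(\left(1477 - 17\right) + 349\right) - 7888} = \frac{1}{\left(1460 + 349\right) - 7888} = \frac{1}{1809 - 7888} = \frac{1}{-6079} = - \frac{1}{6079}$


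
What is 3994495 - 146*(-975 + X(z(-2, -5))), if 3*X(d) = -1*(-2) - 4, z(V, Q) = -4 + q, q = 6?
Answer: 12410827/3 ≈ 4.1369e+6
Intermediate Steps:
z(V, Q) = 2 (z(V, Q) = -4 + 6 = 2)
X(d) = -2/3 (X(d) = (-1*(-2) - 4)/3 = (2 - 4)/3 = (1/3)*(-2) = -2/3)
3994495 - 146*(-975 + X(z(-2, -5))) = 3994495 - 146*(-975 - 2/3) = 3994495 - 146*(-2927/3) = 3994495 + 427342/3 = 12410827/3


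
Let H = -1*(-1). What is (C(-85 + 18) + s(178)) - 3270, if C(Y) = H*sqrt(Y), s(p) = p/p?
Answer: -3269 + I*sqrt(67) ≈ -3269.0 + 8.1853*I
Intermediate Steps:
s(p) = 1
H = 1
C(Y) = sqrt(Y) (C(Y) = 1*sqrt(Y) = sqrt(Y))
(C(-85 + 18) + s(178)) - 3270 = (sqrt(-85 + 18) + 1) - 3270 = (sqrt(-67) + 1) - 3270 = (I*sqrt(67) + 1) - 3270 = (1 + I*sqrt(67)) - 3270 = -3269 + I*sqrt(67)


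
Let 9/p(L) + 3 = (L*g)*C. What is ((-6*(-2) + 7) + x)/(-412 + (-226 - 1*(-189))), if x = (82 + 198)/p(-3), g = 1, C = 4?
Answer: 1343/1347 ≈ 0.99703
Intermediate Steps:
p(L) = 9/(-3 + 4*L) (p(L) = 9/(-3 + (L*1)*4) = 9/(-3 + L*4) = 9/(-3 + 4*L))
x = -1400/3 (x = (82 + 198)/((9/(-3 + 4*(-3)))) = 280/((9/(-3 - 12))) = 280/((9/(-15))) = 280/((9*(-1/15))) = 280/(-3/5) = 280*(-5/3) = -1400/3 ≈ -466.67)
((-6*(-2) + 7) + x)/(-412 + (-226 - 1*(-189))) = ((-6*(-2) + 7) - 1400/3)/(-412 + (-226 - 1*(-189))) = ((12 + 7) - 1400/3)/(-412 + (-226 + 189)) = (19 - 1400/3)/(-412 - 37) = -1343/3/(-449) = -1343/3*(-1/449) = 1343/1347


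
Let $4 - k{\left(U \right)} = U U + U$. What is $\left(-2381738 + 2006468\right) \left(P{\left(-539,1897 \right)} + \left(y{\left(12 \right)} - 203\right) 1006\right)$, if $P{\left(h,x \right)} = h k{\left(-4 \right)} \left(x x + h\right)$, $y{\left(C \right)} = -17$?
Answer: $-5822185152260400$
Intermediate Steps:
$k{\left(U \right)} = 4 - U - U^{2}$ ($k{\left(U \right)} = 4 - \left(U U + U\right) = 4 - \left(U^{2} + U\right) = 4 - \left(U + U^{2}\right) = 4 - U - U^{2}$)
$P{\left(h,x \right)} = - 8 h \left(h + x^{2}\right)$ ($P{\left(h,x \right)} = h \left(4 - -4 - \left(-4\right)^{2}\right) \left(x x + h\right) = h \left(4 + 4 - 16\right) \left(x^{2} + h\right) = h \left(4 + 4 - 16\right) \left(h + x^{2}\right) = h \left(-8\right) \left(h + x^{2}\right) = - 8 h \left(h + x^{2}\right)$)
$\left(-2381738 + 2006468\right) \left(P{\left(-539,1897 \right)} + \left(y{\left(12 \right)} - 203\right) 1006\right) = \left(-2381738 + 2006468\right) \left(\left(-8\right) \left(-539\right) \left(-539 + 1897^{2}\right) + \left(-17 - 203\right) 1006\right) = - 375270 \left(\left(-8\right) \left(-539\right) \left(-539 + 3598609\right) - 221320\right) = - 375270 \left(\left(-8\right) \left(-539\right) 3598070 - 221320\right) = - 375270 \left(15514877840 - 221320\right) = \left(-375270\right) 15514656520 = -5822185152260400$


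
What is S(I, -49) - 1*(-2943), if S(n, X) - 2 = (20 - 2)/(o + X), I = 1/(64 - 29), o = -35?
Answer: 41227/14 ≈ 2944.8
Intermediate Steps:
I = 1/35 ≈ 0.028571
S(n, X) = 2 + 18/(-35 + X) (S(n, X) = 2 + (20 - 2)/(-35 + X) = 2 + 18/(-35 + X))
S(I, -49) - 1*(-2943) = 2*(-26 - 49)/(-35 - 49) - 1*(-2943) = 2*(-75)/(-84) + 2943 = 2*(-1/84)*(-75) + 2943 = 25/14 + 2943 = 41227/14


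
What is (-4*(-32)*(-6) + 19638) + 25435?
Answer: 44305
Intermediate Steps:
(-4*(-32)*(-6) + 19638) + 25435 = (128*(-6) + 19638) + 25435 = (-768 + 19638) + 25435 = 18870 + 25435 = 44305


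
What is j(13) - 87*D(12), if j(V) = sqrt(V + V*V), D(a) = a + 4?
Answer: -1392 + sqrt(182) ≈ -1378.5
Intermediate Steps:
D(a) = 4 + a
j(V) = sqrt(V + V**2)
j(13) - 87*D(12) = sqrt(13*(1 + 13)) - 87*(4 + 12) = sqrt(13*14) - 87*16 = sqrt(182) - 1392 = -1392 + sqrt(182)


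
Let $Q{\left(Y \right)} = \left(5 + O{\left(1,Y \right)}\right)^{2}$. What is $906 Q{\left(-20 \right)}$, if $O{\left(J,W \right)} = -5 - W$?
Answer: $362400$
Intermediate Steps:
$Q{\left(Y \right)} = Y^{2}$ ($Q{\left(Y \right)} = \left(5 - \left(5 + Y\right)\right)^{2} = \left(- Y\right)^{2} = Y^{2}$)
$906 Q{\left(-20 \right)} = 906 \left(-20\right)^{2} = 906 \cdot 400 = 362400$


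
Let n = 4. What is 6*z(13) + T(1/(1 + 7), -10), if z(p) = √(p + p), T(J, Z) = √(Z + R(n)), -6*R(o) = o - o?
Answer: 6*√26 + I*√10 ≈ 30.594 + 3.1623*I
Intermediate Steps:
R(o) = 0 (R(o) = -(o - o)/6 = -⅙*0 = 0)
T(J, Z) = √Z (T(J, Z) = √(Z + 0) = √Z)
z(p) = √2*√p (z(p) = √(2*p) = √2*√p)
6*z(13) + T(1/(1 + 7), -10) = 6*(√2*√13) + √(-10) = 6*√26 + I*√10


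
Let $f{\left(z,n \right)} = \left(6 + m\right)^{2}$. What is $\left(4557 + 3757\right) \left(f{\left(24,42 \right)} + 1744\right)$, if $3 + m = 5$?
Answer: $15031712$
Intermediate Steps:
$m = 2$ ($m = -3 + 5 = 2$)
$f{\left(z,n \right)} = 64$ ($f{\left(z,n \right)} = \left(6 + 2\right)^{2} = 8^{2} = 64$)
$\left(4557 + 3757\right) \left(f{\left(24,42 \right)} + 1744\right) = \left(4557 + 3757\right) \left(64 + 1744\right) = 8314 \cdot 1808 = 15031712$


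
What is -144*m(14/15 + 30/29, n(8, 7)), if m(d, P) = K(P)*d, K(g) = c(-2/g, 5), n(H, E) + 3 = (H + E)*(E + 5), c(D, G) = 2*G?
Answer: -82176/29 ≈ -2833.7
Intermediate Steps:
n(H, E) = -3 + (5 + E)*(E + H) (n(H, E) = -3 + (H + E)*(E + 5) = -3 + (E + H)*(5 + E) = -3 + (5 + E)*(E + H))
K(g) = 10 (K(g) = 2*5 = 10)
m(d, P) = 10*d
-144*m(14/15 + 30/29, n(8, 7)) = -1440*(14/15 + 30/29) = -1440*856/435 = -144*1712/87 = -82176/29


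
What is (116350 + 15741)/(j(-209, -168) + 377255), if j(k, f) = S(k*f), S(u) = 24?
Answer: 132091/377279 ≈ 0.35011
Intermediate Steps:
j(k, f) = 24
(116350 + 15741)/(j(-209, -168) + 377255) = (116350 + 15741)/(24 + 377255) = 132091/377279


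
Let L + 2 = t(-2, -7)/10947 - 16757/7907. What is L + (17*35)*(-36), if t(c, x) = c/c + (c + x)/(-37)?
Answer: -68613813211207/3202643373 ≈ -21424.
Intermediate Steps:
t(c, x) = 1 - c/37 - x/37 (t(c, x) = 1 + (c + x)*(-1/37) = 1 + (-c/37 - x/37) = 1 - c/37 - x/37)
L = -13192161547/3202643373 (L = -2 + ((1 - 1/37*(-2) - 1/37*(-7))/10947 - 16757/7907) = -2 + ((1 + 2/37 + 7/37)*(1/10947) - 16757*1/7907) = -2 + ((46/37)*(1/10947) - 16757/7907) = -2 + (46/405039 - 16757/7907) = -2 - 6786874801/3202643373 = -13192161547/3202643373 ≈ -4.1191)
L + (17*35)*(-36) = -13192161547/3202643373 + (17*35)*(-36) = -13192161547/3202643373 + 595*(-36) = -13192161547/3202643373 - 21420 = -68613813211207/3202643373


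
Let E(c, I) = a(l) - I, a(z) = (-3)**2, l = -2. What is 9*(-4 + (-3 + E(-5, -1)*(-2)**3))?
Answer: -783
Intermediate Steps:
a(z) = 9
E(c, I) = 9 - I
9*(-4 + (-3 + E(-5, -1)*(-2)**3)) = 9*(-4 + (-3 + (9 - 1*(-1))*(-2)**3)) = 9*(-4 + (-3 + (9 + 1)*(-8))) = 9*(-4 + (-3 + 10*(-8))) = 9*(-4 + (-3 - 80)) = 9*(-4 - 83) = 9*(-87) = -783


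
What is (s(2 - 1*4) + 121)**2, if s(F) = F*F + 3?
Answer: 16384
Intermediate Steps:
s(F) = 3 + F**2 (s(F) = F**2 + 3 = 3 + F**2)
(s(2 - 1*4) + 121)**2 = ((3 + (2 - 1*4)**2) + 121)**2 = ((3 + (2 - 4)**2) + 121)**2 = ((3 + (-2)**2) + 121)**2 = ((3 + 4) + 121)**2 = (7 + 121)**2 = 128**2 = 16384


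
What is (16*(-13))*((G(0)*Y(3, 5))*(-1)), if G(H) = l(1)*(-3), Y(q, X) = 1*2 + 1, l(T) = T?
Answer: -1872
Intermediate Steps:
Y(q, X) = 3 (Y(q, X) = 2 + 1 = 3)
G(H) = -3 (G(H) = 1*(-3) = -3)
(16*(-13))*((G(0)*Y(3, 5))*(-1)) = (16*(-13))*(-3*3*(-1)) = -(-1872)*(-1) = -208*9 = -1872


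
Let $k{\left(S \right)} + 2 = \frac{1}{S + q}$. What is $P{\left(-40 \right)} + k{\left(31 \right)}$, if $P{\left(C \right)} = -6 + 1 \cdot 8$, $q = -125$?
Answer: $- \frac{1}{94} \approx -0.010638$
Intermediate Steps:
$P{\left(C \right)} = 2$ ($P{\left(C \right)} = -6 + 8 = 2$)
$k{\left(S \right)} = -2 + \frac{1}{-125 + S}$ ($k{\left(S \right)} = -2 + \frac{1}{S - 125} = -2 + \frac{1}{-125 + S}$)
$P{\left(-40 \right)} + k{\left(31 \right)} = 2 + \frac{251 - 62}{-125 + 31} = 2 + \frac{251 - 62}{-94} = 2 - \frac{189}{94} = - \frac{1}{94}$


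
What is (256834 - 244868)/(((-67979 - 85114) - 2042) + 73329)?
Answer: -5983/40903 ≈ -0.14627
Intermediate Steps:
(256834 - 244868)/(((-67979 - 85114) - 2042) + 73329) = 11966/((-153093 - 2042) + 73329) = 11966/(-155135 + 73329) = 11966/(-81806) = 11966*(-1/81806) = -5983/40903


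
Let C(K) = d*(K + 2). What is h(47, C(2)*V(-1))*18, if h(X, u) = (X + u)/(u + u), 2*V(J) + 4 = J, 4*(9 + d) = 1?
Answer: 2421/175 ≈ 13.834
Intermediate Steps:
d = -35/4 (d = -9 + (¼)*1 = -9 + ¼ = -35/4 ≈ -8.7500)
V(J) = -2 + J/2
C(K) = -35/2 - 35*K/4 (C(K) = -35*(K + 2)/4 = -35*(2 + K)/4 = -35/2 - 35*K/4)
h(X, u) = (X + u)/(2*u) (h(X, u) = (X + u)/((2*u)) = (X + u)*(1/(2*u)) = (X + u)/(2*u))
h(47, C(2)*V(-1))*18 = ((47 + (-35/2 - 35/4*2)*(-2 + (½)*(-1)))/(2*(((-35/2 - 35/4*2)*(-2 + (½)*(-1))))))*18 = ((47 + (-35/2 - 35/2)*(-2 - ½))/(2*(((-35/2 - 35/2)*(-2 - ½)))))*18 = ((47 - 35*(-5/2))/(2*((-35*(-5/2)))))*18 = ((47 + 175/2)/(2*(175/2)))*18 = ((½)*(2/175)*(269/2))*18 = (269/350)*18 = 2421/175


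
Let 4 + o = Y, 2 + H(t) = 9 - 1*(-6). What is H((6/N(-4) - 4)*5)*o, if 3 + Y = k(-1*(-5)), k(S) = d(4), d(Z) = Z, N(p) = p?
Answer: -39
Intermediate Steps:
k(S) = 4
Y = 1 (Y = -3 + 4 = 1)
H(t) = 13 (H(t) = -2 + (9 - 1*(-6)) = -2 + (9 + 6) = -2 + 15 = 13)
o = -3 (o = -4 + 1 = -3)
H((6/N(-4) - 4)*5)*o = 13*(-3) = -39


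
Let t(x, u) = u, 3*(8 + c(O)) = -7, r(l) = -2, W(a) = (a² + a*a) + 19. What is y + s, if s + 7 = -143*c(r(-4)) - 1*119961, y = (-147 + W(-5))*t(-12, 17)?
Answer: -359449/3 ≈ -1.1982e+5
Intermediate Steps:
W(a) = 19 + 2*a² (W(a) = (a² + a²) + 19 = 2*a² + 19 = 19 + 2*a²)
c(O) = -31/3 (c(O) = -8 + (⅓)*(-7) = -8 - 7/3 = -31/3)
y = -1326 (y = (-147 + (19 + 2*(-5)²))*17 = (-147 + (19 + 2*25))*17 = (-147 + (19 + 50))*17 = (-147 + 69)*17 = -78*17 = -1326)
s = -355471/3 (s = -7 + (-143*(-31/3) - 1*119961) = -7 + (4433/3 - 119961) = -7 - 355450/3 = -355471/3 ≈ -1.1849e+5)
y + s = -1326 - 355471/3 = -359449/3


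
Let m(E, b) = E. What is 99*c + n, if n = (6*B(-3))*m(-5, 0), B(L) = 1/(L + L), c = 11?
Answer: 1094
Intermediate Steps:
B(L) = 1/(2*L)
n = 5 (n = (6*((½)/(-3)))*(-5) = (6*((½)*(-⅓)))*(-5) = (6*(-⅙))*(-5) = -1*(-5) = 5)
99*c + n = 99*11 + 5 = 1089 + 5 = 1094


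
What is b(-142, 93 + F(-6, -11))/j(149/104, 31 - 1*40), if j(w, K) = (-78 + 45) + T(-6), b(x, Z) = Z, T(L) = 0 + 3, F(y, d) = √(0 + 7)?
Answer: -31/10 - √7/30 ≈ -3.1882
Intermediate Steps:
F(y, d) = √7
T(L) = 3
j(w, K) = -30 (j(w, K) = (-78 + 45) + 3 = -33 + 3 = -30)
b(-142, 93 + F(-6, -11))/j(149/104, 31 - 1*40) = (93 + √7)/(-30) = (93 + √7)*(-1/30) = -31/10 - √7/30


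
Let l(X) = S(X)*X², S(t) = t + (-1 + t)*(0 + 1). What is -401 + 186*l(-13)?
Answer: -849119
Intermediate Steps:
S(t) = -1 + 2*t (S(t) = t + (-1 + t)*1 = t + (-1 + t) = -1 + 2*t)
l(X) = X²*(-1 + 2*X) (l(X) = (-1 + 2*X)*X² = X²*(-1 + 2*X))
-401 + 186*l(-13) = -401 + 186*((-13)²*(-1 + 2*(-13))) = -401 + 186*(169*(-1 - 26)) = -401 + 186*(169*(-27)) = -401 + 186*(-4563) = -401 - 848718 = -849119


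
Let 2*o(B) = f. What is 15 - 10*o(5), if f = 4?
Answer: -5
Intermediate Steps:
o(B) = 2 (o(B) = (1/2)*4 = 2)
15 - 10*o(5) = 15 - 10*2 = 15 - 20 = -5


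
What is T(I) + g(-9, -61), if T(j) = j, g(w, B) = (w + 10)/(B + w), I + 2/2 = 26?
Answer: 1749/70 ≈ 24.986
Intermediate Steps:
I = 25 (I = -1 + 26 = 25)
g(w, B) = (10 + w)/(B + w)
T(I) + g(-9, -61) = 25 + (10 - 9)/(-61 - 9) = 25 + 1/(-70) = 25 - 1/70*1 = 25 - 1/70 = 1749/70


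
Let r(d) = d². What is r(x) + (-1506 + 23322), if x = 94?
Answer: 30652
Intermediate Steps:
r(x) + (-1506 + 23322) = 94² + (-1506 + 23322) = 8836 + 21816 = 30652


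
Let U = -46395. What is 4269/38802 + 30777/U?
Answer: -110683211/200024310 ≈ -0.55335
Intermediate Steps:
4269/38802 + 30777/U = 4269/38802 + 30777/(-46395) = 4269*(1/38802) + 30777*(-1/46395) = 1423/12934 - 10259/15465 = -110683211/200024310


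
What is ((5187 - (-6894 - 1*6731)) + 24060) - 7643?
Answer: 35229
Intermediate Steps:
((5187 - (-6894 - 1*6731)) + 24060) - 7643 = ((5187 - (-6894 - 6731)) + 24060) - 7643 = ((5187 - 1*(-13625)) + 24060) - 7643 = ((5187 + 13625) + 24060) - 7643 = (18812 + 24060) - 7643 = 42872 - 7643 = 35229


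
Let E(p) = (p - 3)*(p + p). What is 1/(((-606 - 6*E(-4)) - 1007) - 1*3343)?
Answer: -1/5292 ≈ -0.00018896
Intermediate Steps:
E(p) = 2*p*(-3 + p) (E(p) = (-3 + p)*(2*p) = 2*p*(-3 + p))
1/(((-606 - 6*E(-4)) - 1007) - 1*3343) = 1/(((-606 - 6*2*(-4)*(-3 - 4)) - 1007) - 1*3343) = 1/(((-606 - 6*2*(-4)*(-7)) - 1007) - 3343) = 1/(((-606 - 6*56) - 1007) - 3343) = 1/(((-606 - 1*336) - 1007) - 3343) = 1/(((-606 - 336) - 1007) - 3343) = 1/((-942 - 1007) - 3343) = 1/(-1949 - 3343) = 1/(-5292) = -1/5292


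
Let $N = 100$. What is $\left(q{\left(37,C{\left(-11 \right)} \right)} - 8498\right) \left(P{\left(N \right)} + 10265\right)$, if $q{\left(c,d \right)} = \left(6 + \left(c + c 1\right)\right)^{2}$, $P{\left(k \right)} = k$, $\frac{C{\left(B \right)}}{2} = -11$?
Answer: $-21745770$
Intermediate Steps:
$C{\left(B \right)} = -22$ ($C{\left(B \right)} = 2 \left(-11\right) = -22$)
$q{\left(c,d \right)} = \left(6 + 2 c\right)^{2}$ ($q{\left(c,d \right)} = \left(6 + \left(c + c\right)\right)^{2} = \left(6 + 2 c\right)^{2}$)
$\left(q{\left(37,C{\left(-11 \right)} \right)} - 8498\right) \left(P{\left(N \right)} + 10265\right) = \left(4 \left(3 + 37\right)^{2} - 8498\right) \left(100 + 10265\right) = \left(4 \cdot 40^{2} - 8498\right) 10365 = \left(4 \cdot 1600 - 8498\right) 10365 = \left(6400 - 8498\right) 10365 = \left(-2098\right) 10365 = -21745770$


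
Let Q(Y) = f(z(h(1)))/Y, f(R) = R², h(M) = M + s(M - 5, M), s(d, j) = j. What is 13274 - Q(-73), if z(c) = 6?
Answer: 969038/73 ≈ 13275.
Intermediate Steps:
h(M) = 2*M (h(M) = M + M = 2*M)
Q(Y) = 36/Y (Q(Y) = 6²/Y = 36/Y)
13274 - Q(-73) = 13274 - 36/(-73) = 13274 - 36*(-1)/73 = 13274 - 1*(-36/73) = 13274 + 36/73 = 969038/73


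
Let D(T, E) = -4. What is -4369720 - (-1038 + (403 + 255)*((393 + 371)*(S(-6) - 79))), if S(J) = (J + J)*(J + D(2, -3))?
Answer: -24979874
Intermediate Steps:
S(J) = 2*J*(-4 + J) (S(J) = (J + J)*(J - 4) = (2*J)*(-4 + J) = 2*J*(-4 + J))
-4369720 - (-1038 + (403 + 255)*((393 + 371)*(S(-6) - 79))) = -4369720 - (-1038 + (403 + 255)*((393 + 371)*(2*(-6)*(-4 - 6) - 79))) = -4369720 - (-1038 + 658*(764*(2*(-6)*(-10) - 79))) = -4369720 - (-1038 + 658*(764*(120 - 79))) = -4369720 - (-1038 + 658*(764*41)) = -4369720 - (-1038 + 658*31324) = -4369720 - (-1038 + 20611192) = -4369720 - 1*20610154 = -4369720 - 20610154 = -24979874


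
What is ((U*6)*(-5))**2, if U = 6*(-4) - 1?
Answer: 562500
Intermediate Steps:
U = -25 (U = -24 - 1 = -25)
((U*6)*(-5))**2 = (-25*6*(-5))**2 = (-150*(-5))**2 = 750**2 = 562500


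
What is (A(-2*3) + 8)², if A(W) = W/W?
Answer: 81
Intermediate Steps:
A(W) = 1
(A(-2*3) + 8)² = (1 + 8)² = 9² = 81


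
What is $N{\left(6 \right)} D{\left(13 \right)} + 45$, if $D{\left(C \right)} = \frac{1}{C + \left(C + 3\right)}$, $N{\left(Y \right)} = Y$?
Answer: $\frac{1311}{29} \approx 45.207$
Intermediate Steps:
$D{\left(C \right)} = \frac{1}{3 + 2 C}$ ($D{\left(C \right)} = \frac{1}{C + \left(3 + C\right)} = \frac{1}{3 + 2 C}$)
$N{\left(6 \right)} D{\left(13 \right)} + 45 = \frac{6}{3 + 2 \cdot 13} + 45 = \frac{6}{3 + 26} + 45 = \frac{6}{29} + 45 = \frac{1311}{29}$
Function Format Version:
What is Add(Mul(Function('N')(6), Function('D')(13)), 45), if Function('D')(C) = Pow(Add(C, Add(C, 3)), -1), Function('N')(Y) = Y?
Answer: Rational(1311, 29) ≈ 45.207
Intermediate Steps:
Function('D')(C) = Pow(Add(3, Mul(2, C)), -1) (Function('D')(C) = Pow(Add(C, Add(3, C)), -1) = Pow(Add(3, Mul(2, C)), -1))
Add(Mul(Function('N')(6), Function('D')(13)), 45) = Add(Mul(6, Pow(Add(3, Mul(2, 13)), -1)), 45) = Add(Mul(6, Pow(Add(3, 26), -1)), 45) = Add(Mul(6, Pow(29, -1)), 45) = Add(Mul(6, Rational(1, 29)), 45) = Add(Rational(6, 29), 45) = Rational(1311, 29)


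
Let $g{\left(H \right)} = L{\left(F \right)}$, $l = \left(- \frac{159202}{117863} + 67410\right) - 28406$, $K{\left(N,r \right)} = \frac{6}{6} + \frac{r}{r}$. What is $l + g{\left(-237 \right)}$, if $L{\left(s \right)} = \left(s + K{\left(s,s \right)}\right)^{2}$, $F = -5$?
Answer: $\frac{4598030017}{117863} \approx 39012.0$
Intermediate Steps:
$K{\left(N,r \right)} = 2$ ($K{\left(N,r \right)} = 6 \cdot \frac{1}{6} + 1 = 1 + 1 = 2$)
$L{\left(s \right)} = \left(2 + s\right)^{2}$ ($L{\left(s \right)} = \left(s + 2\right)^{2} = \left(2 + s\right)^{2}$)
$l = \frac{4596969250}{117863}$ ($l = \left(\left(-159202\right) \frac{1}{117863} + 67410\right) - 28406 = \left(- \frac{159202}{117863} + 67410\right) - 28406 = \frac{7944985628}{117863} - 28406 = \frac{4596969250}{117863} \approx 39003.0$)
$g{\left(H \right)} = 9$ ($g{\left(H \right)} = \left(2 - 5\right)^{2} = \left(-3\right)^{2} = 9$)
$l + g{\left(-237 \right)} = \frac{4596969250}{117863} + 9 = \frac{4598030017}{117863}$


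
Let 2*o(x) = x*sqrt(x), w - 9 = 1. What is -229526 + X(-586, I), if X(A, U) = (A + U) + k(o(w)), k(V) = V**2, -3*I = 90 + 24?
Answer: -229900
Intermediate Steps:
w = 10 (w = 9 + 1 = 10)
o(x) = x**(3/2)/2 (o(x) = (x*sqrt(x))/2 = x**(3/2)/2)
I = -38 (I = -(90 + 24)/3 = -1/3*114 = -38)
X(A, U) = 250 + A + U (X(A, U) = (A + U) + (10**(3/2)/2)**2 = (A + U) + ((10*sqrt(10))/2)**2 = (A + U) + (5*sqrt(10))**2 = (A + U) + 250 = 250 + A + U)
-229526 + X(-586, I) = -229526 + (250 - 586 - 38) = -229526 - 374 = -229900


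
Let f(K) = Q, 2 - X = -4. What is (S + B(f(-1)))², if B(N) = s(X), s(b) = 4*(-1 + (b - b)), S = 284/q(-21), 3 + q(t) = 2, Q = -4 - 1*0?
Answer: 82944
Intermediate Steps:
X = 6 (X = 2 - 1*(-4) = 2 + 4 = 6)
Q = -4 (Q = -4 + 0 = -4)
q(t) = -1 (q(t) = -3 + 2 = -1)
S = -284 (S = 284/(-1) = 284*(-1) = -284)
s(b) = -4 (s(b) = 4*(-1 + 0) = 4*(-1) = -4)
f(K) = -4
B(N) = -4
(S + B(f(-1)))² = (-284 - 4)² = (-288)² = 82944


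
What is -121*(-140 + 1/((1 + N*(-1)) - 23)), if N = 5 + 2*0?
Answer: 457501/27 ≈ 16944.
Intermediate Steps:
N = 5 (N = 5 + 0 = 5)
-121*(-140 + 1/((1 + N*(-1)) - 23)) = -121*(-140 + 1/((1 + 5*(-1)) - 23)) = -121*(-140 + 1/((1 - 5) - 23)) = -121*(-140 + 1/(-4 - 23)) = -121*(-140 + 1/(-27)) = -121*(-140 - 1/27) = -121*(-3781/27) = 457501/27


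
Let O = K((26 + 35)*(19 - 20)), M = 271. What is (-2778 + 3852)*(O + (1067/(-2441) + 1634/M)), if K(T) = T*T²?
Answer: -161257586789196/661511 ≈ -2.4377e+8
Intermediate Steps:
K(T) = T³
O = -226981 (O = ((26 + 35)*(19 - 20))³ = (61*(-1))³ = (-61)³ = -226981)
(-2778 + 3852)*(O + (1067/(-2441) + 1634/M)) = (-2778 + 3852)*(-226981 + (1067/(-2441) + 1634/271)) = 1074*(-226981 + (1067*(-1/2441) + 1634*(1/271))) = 1074*(-226981 + (-1067/2441 + 1634/271)) = 1074*(-226981 + 3699437/661511) = 1074*(-150146728854/661511) = -161257586789196/661511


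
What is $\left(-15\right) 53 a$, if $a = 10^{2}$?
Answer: $-79500$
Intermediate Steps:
$a = 100$
$\left(-15\right) 53 a = \left(-15\right) 53 \cdot 100 = \left(-795\right) 100 = -79500$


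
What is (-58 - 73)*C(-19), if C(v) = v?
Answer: 2489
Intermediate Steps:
(-58 - 73)*C(-19) = (-58 - 73)*(-19) = -131*(-19) = 2489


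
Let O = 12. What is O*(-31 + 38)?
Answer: 84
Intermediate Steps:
O*(-31 + 38) = 12*(-31 + 38) = 12*7 = 84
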